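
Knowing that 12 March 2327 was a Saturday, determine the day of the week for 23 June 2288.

Count forward from the earlier date (June 23, 2288) to the later (March 12, 2327):
Day-of-year of June 23, 2288: 175.
Day-of-year of March 12, 2327: 71.
2288 has 366 days, so 366 − 175 = 191 days remain in 2288.
Full years 2289–2326: 30 common + 8 leap = 30×365 + 8×366 = 13878 days.
Total: 191 + 13878 + 71 = 14140 days.
14140 is a multiple of 7, so 23 June 2288 falls on the same weekday: Saturday.

Saturday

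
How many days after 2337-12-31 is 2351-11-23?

5075

From December 31, 2337 to December 31, 2350: 13 years, of which 3 contain a Feb 29 — 10×365 + 3×366 = 4748 days.
December 2350: 31 − 31 = 0 days remain.
Then 10 full months totalling 304 days.
November 1–23, 2351: 23 days.
Residual: 327 days.
Total: 5075 days.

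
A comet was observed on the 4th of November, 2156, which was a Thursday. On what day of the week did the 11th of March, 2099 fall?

Count forward from the earlier date (March 11, 2099) to the later (November 4, 2156):
From March 11, 2099 to March 11, 2156: 57 years, of which 14 contain a Feb 29 — 43×365 + 14×366 = 20819 days.
(2100 is not a leap year (divisible by 100 but not 400).)
March 2156: 31 − 11 = 20 days remain.
Then April (30), May (31), June (30), July (31), August (31), September (30), October (31): 30 + 31 + 30 + 31 + 31 + 30 + 31 = 214 days.
November 1–4, 2156: 4 days.
Residual: 238 days.
Total: 21057 days.
21057 mod 7 = 1, so 1 day before Thursday is Wednesday.

Wednesday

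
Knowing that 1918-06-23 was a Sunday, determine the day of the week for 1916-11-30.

Thursday

Count forward from the earlier date (November 30, 1916) to the later (June 23, 1918):
November 30, 1916 → November 30, 1917: 365 days.
November 1917: 30 − 30 = 0 days remain.
Then December (31), January (31), February 1918 (28), March (31), April (30), May (31): 31 + 31 + 28 + 31 + 30 + 31 = 182 days.
June 1–23, 1918: 23 days.
Residual: 205 days.
Total: 570 days.
570 mod 7 = 3, so 3 days before Sunday is Thursday.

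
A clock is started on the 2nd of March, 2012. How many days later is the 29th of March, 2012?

27

Within March 2012: 29 − 2 = 27 days.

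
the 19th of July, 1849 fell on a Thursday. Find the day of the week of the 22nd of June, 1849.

Count forward from the earlier date (June 22, 1849) to the later (July 19, 1849):
June 1849: 30 − 22 = 8 days remain.
July 1–19, 1849: 19 days.
Total: 8 + 19 = 27 days.
27 mod 7 = 6, so 6 days before Thursday is Friday.

Friday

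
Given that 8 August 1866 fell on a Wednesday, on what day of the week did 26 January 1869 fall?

Tuesday

August 8, 1866 → August 8, 1867: 365 days.
August 8, 1867 → August 8, 1868: 366 days (1868 is a leap year).
August 1868: 31 − 8 = 23 days remain.
Then September (30), October (31), November (30), December (31): 30 + 31 + 30 + 31 = 122 days.
January 1–26, 1869: 26 days.
Residual: 171 days.
Total: 902 days.
902 mod 7 = 6, so 6 days after Wednesday is Tuesday.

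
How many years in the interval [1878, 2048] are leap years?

42

Years divisible by 4: 1880, 1884, …, 2048 — 43 in all.
Of these, 1900 is divisible by 100 but not 400, so not leap.
2000 is divisible by 400, so still leap.
Leap years: 43 − 1 = 42.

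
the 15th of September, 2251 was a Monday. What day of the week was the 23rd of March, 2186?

Count forward from the earlier date (March 23, 2186) to the later (September 15, 2251):
Day-of-year of March 23, 2186: 82.
Day-of-year of September 15, 2251: 258.
2186 has 365 days, so 365 − 82 = 283 days remain in 2186.
Full years 2187–2250: 49 common + 15 leap = 49×365 + 15×366 = 23375 days.
Total: 283 + 23375 + 258 = 23916 days.
23916 mod 7 = 4, so 4 days before Monday is Thursday.

Thursday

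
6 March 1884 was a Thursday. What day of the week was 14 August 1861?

Count forward from the earlier date (August 14, 1861) to the later (March 6, 1884):
From August 14, 1861 to August 14, 1883: 22 years, of which 5 contain a Feb 29 — 17×365 + 5×366 = 8035 days.
August 1883: 31 − 14 = 17 days remain.
Then September (30), October (31), November (30), December (31), January (31), February 1884 (29): 30 + 31 + 30 + 31 + 31 + 29 = 182 days.
March 1–6, 1884: 6 days.
Residual: 205 days.
Total: 8240 days.
8240 mod 7 = 1, so 1 day before Thursday is Wednesday.

Wednesday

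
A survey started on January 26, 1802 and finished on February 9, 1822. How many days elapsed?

7319

From January 26, 1802 to January 26, 1822: 20 years, of which 5 contain a Feb 29 — 15×365 + 5×366 = 7305 days.
January 1822: 31 − 26 = 5 days remain.
February 1–9, 1822: 9 days (1822 is not a leap year).
Residual: 14 days.
Total: 7319 days.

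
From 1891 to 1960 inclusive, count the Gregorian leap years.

17

Years divisible by 4: 1892, 1896, …, 1960 — 18 in all.
Of these, 1900 is divisible by 100 but not 400, so not leap.
Leap years: 18 − 1 = 17.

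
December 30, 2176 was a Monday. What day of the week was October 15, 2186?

Day-of-year of December 30, 2176: 365.
Day-of-year of October 15, 2186: 288.
2176 has 366 days, so 366 − 365 = 1 days remain in 2176.
Full years 2177–2185: 7 common + 2 leap = 7×365 + 2×366 = 3287 days.
Total: 1 + 3287 + 288 = 3576 days.
3576 mod 7 = 6, so 6 days after Monday is Sunday.

Sunday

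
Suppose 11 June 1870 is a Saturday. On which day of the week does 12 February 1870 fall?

Saturday

Count forward from the earlier date (February 12, 1870) to the later (June 11, 1870):
February 1870: 28 − 12 = 16 days remain (1870 is not a leap year, so February has 28 days).
Then March (31), April (30), May (31): 31 + 30 + 31 = 92 days.
June 1–11, 1870: 11 days.
Total: 16 + 92 + 11 = 119 days.
119 is a multiple of 7, so 12 February 1870 falls on the same weekday: Saturday.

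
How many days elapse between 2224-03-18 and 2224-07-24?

March 2224: 31 − 18 = 13 days remain.
Then April (30), May (31), June (30): 30 + 31 + 30 = 91 days.
July 1–24, 2224: 24 days.
Total: 13 + 91 + 24 = 128 days.

128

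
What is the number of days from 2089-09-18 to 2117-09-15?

10223

Day-of-year of September 18, 2089: 261.
Day-of-year of September 15, 2117: 258.
2089 has 365 days, so 365 − 261 = 104 days remain in 2089.
Full years 2090–2116: 21 common + 6 leap = 21×365 + 6×366 = 9861 days.
Total: 104 + 9861 + 258 = 10223 days.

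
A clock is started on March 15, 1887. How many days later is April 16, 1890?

1128

March 15, 1887 → March 15, 1888: 366 days (1888 is a leap year).
March 15, 1888 → March 15, 1889: 365 days.
March 15, 1889 → March 15, 1890: 365 days.
March 1890: 31 − 15 = 16 days remain.
April 1–16, 1890: 16 days.
Residual: 32 days.
Total: 1128 days.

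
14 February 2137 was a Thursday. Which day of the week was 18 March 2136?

Count forward from the earlier date (March 18, 2136) to the later (February 14, 2137):
March 2136: 31 − 18 = 13 days remain.
Then 10 full months totalling 306 days.
February 1–14, 2137: 14 days (2137 is not a leap year).
Total: 13 + 306 + 14 = 333 days.
333 mod 7 = 4, so 4 days before Thursday is Sunday.

Sunday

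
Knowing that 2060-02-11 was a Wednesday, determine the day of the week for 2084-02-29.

Tuesday

Day-of-year of February 11, 2060: 42.
Day-of-year of February 29, 2084: 60.
2060 has 366 days, so 366 − 42 = 324 days remain in 2060.
Full years 2061–2083: 18 common + 5 leap = 18×365 + 5×366 = 8400 days.
Total: 324 + 8400 + 60 = 8784 days.
8784 mod 7 = 6, so 6 days after Wednesday is Tuesday.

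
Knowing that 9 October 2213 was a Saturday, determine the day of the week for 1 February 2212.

Saturday

Count forward from the earlier date (February 1, 2212) to the later (October 9, 2213):
Day-of-year of February 1, 2212: 32.
Day-of-year of October 9, 2213: 282.
2212 has 366 days, so 366 − 32 = 334 days remain in 2212.
Total: 334 + 282 = 616 days.
616 is a multiple of 7, so 1 February 2212 falls on the same weekday: Saturday.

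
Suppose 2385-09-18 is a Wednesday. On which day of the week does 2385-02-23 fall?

Saturday

Count forward from the earlier date (February 23, 2385) to the later (September 18, 2385):
February 2385: 28 − 23 = 5 days remain (2385 is not a leap year, so February has 28 days).
Then March (31), April (30), May (31), June (30), July (31), August (31): 31 + 30 + 31 + 30 + 31 + 31 = 184 days.
September 1–18, 2385: 18 days.
Total: 5 + 184 + 18 = 207 days.
207 mod 7 = 4, so 4 days before Wednesday is Saturday.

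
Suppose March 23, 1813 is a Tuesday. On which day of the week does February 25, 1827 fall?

Sunday

Day-of-year of March 23, 1813: 82.
Day-of-year of February 25, 1827: 56.
1813 has 365 days, so 365 − 82 = 283 days remain in 1813.
Full years 1814–1826: 10 common + 3 leap = 10×365 + 3×366 = 4748 days.
Total: 283 + 4748 + 56 = 5087 days.
5087 mod 7 = 5, so 5 days after Tuesday is Sunday.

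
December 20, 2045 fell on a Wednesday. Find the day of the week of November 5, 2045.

Sunday

Count forward from the earlier date (November 5, 2045) to the later (December 20, 2045):
November 2045: 30 − 5 = 25 days remain.
December 1–20, 2045: 20 days.
Total: 25 + 20 = 45 days.
45 mod 7 = 3, so 3 days before Wednesday is Sunday.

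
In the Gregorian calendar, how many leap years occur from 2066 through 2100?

8

Years divisible by 4 in [2066, 2100]: 2068, 2072, 2076, 2080, 2084, 2088, 2092, 2096, 2100.
Of these, 2100 is divisible by 100 but not 400, so not leap.
Leap years: 9 − 1 = 8.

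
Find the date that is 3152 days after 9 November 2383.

26 June 2392

Count 3152 days after November 9, 2383:
From November 9, 2383 to November 9, 2391: 8 years, of which 2 contain a Feb 29 — 6×365 + 2×366 = 2922 days.
November 2391: 30 − 9 = 21 days remain.
Then December (31), January (31), February 2392 (29), March (31), April (30), May (31): 31 + 31 + 29 + 31 + 30 + 31 = 183 days.
June 1–26, 2392: 26 days.
Residual: 230 days.
Total: 3152 days.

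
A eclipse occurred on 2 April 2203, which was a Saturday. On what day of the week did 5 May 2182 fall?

Sunday

Count forward from the earlier date (May 5, 2182) to the later (April 2, 2203):
From May 5, 2182 to May 5, 2202: 20 years, of which 4 contain a Feb 29 — 16×365 + 4×366 = 7304 days.
(2200 is not a leap year (divisible by 100 but not 400).)
May 2202: 31 − 5 = 26 days remain.
Then 10 full months totalling 304 days.
April 1–2, 2203: 2 days.
Residual: 332 days.
Total: 7636 days.
7636 mod 7 = 6, so 6 days before Saturday is Sunday.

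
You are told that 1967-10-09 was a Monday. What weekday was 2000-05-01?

Day-of-year of October 9, 1967: 282.
Day-of-year of May 1, 2000: 122.
1967 has 365 days, so 365 − 282 = 83 days remain in 1967.
Full years 1968–1999: 24 common + 8 leap = 24×365 + 8×366 = 11688 days.
Total: 83 + 11688 + 122 = 11893 days.
11893 is a multiple of 7, so 2000-05-01 falls on the same weekday: Monday.

Monday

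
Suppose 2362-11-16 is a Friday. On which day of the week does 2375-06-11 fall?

Wednesday

From November 16, 2362 to November 16, 2374: 12 years, of which 3 contain a Feb 29 — 9×365 + 3×366 = 4383 days.
November 2374: 30 − 16 = 14 days remain.
Then December (31), January (31), February 2375 (28), March (31), April (30), May (31): 31 + 31 + 28 + 31 + 30 + 31 = 182 days.
June 1–11, 2375: 11 days.
Residual: 207 days.
Total: 4590 days.
4590 mod 7 = 5, so 5 days after Friday is Wednesday.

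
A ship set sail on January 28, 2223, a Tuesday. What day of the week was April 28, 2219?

Count forward from the earlier date (April 28, 2219) to the later (January 28, 2223):
Day-of-year of April 28, 2219: 118.
Day-of-year of January 28, 2223: 28.
2219 has 365 days, so 365 − 118 = 247 days remain in 2219.
Full years: 2220: 366; 2221: 365; 2222: 365. Sum = 1096.
Total: 247 + 1096 + 28 = 1371 days.
1371 mod 7 = 6, so 6 days before Tuesday is Wednesday.

Wednesday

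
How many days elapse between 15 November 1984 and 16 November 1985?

366

November 15, 1984 → November 15, 1985: 365 days.
Within November 1985: 16 − 15 = 1 day.
Total: 366 days.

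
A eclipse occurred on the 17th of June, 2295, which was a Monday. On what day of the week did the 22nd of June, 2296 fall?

Monday

Day-of-year of June 17, 2295: 168.
Day-of-year of June 22, 2296: 174.
2295 has 365 days, so 365 − 168 = 197 days remain in 2295.
Total: 197 + 174 = 371 days.
371 is a multiple of 7, so the 22nd of June, 2296 falls on the same weekday: Monday.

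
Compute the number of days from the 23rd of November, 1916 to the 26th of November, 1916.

3

Within November 1916: 26 − 23 = 3 days.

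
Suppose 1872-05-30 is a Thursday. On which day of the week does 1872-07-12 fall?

Friday

May 1872: 31 − 30 = 1 day remains.
Then June (30): 30 days.
July 1–12, 1872: 12 days.
Total: 1 + 30 + 12 = 43 days.
43 mod 7 = 1, so 1 day after Thursday is Friday.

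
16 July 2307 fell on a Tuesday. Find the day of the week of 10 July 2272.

Wednesday

Count forward from the earlier date (July 10, 2272) to the later (July 16, 2307):
Day-of-year of July 10, 2272: 192.
Day-of-year of July 16, 2307: 197.
2272 has 366 days, so 366 − 192 = 174 days remain in 2272.
Full years 2273–2306: 27 common + 7 leap = 27×365 + 7×366 = 12417 days.
Total: 174 + 12417 + 197 = 12788 days.
12788 mod 7 = 6, so 6 days before Tuesday is Wednesday.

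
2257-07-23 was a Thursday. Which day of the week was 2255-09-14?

Count forward from the earlier date (September 14, 2255) to the later (July 23, 2257):
September 14, 2255 → September 14, 2256: 366 days (2256 is a leap year).
September 2256: 30 − 14 = 16 days remain.
Then 9 full months totalling 273 days.
July 1–23, 2257: 23 days.
Residual: 312 days.
Total: 678 days.
678 mod 7 = 6, so 6 days before Thursday is Friday.

Friday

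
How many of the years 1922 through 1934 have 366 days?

Years divisible by 4 in [1922, 1934]: 1924, 1928, 1932.
No century exceptions apply. Count: 3.

3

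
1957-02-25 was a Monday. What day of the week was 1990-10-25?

Thursday

From February 25, 1957 to February 25, 1990: 33 years, of which 8 contain a Feb 29 — 25×365 + 8×366 = 12053 days.
February 1990: 28 − 25 = 3 days remain (1990 is not a leap year, so February has 28 days).
Then March (31), April (30), May (31), June (30), July (31), August (31), September (30): 31 + 30 + 31 + 30 + 31 + 31 + 30 = 214 days.
October 1–25, 1990: 25 days.
Residual: 242 days.
Total: 12295 days.
12295 mod 7 = 3, so 3 days after Monday is Thursday.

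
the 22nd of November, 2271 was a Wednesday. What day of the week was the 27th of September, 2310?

Tuesday

From November 22, 2271 to November 22, 2309: 38 years, of which 9 contain a Feb 29 — 29×365 + 9×366 = 13879 days.
(2300 is not a leap year (divisible by 100 but not 400).)
November 2309: 30 − 22 = 8 days remain.
Then 9 full months totalling 274 days.
September 1–27, 2310: 27 days.
Residual: 309 days.
Total: 14188 days.
14188 mod 7 = 6, so 6 days after Wednesday is Tuesday.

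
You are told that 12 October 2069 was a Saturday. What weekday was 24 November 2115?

Sunday

From October 12, 2069 to October 12, 2115: 46 years, of which 10 contain a Feb 29 — 36×365 + 10×366 = 16800 days.
(2100 is not a leap year (divisible by 100 but not 400).)
October 2115: 31 − 12 = 19 days remain.
November 1–24, 2115: 24 days.
Residual: 43 days.
Total: 16843 days.
16843 mod 7 = 1, so 1 day after Saturday is Sunday.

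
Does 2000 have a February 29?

Yes

2000 is a leap year (divisible by 400).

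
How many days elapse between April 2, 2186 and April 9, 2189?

1103

Day-of-year of April 2, 2186: 92.
Day-of-year of April 9, 2189: 99.
2186 has 365 days, so 365 − 92 = 273 days remain in 2186.
Full years: 2187: 365; 2188: 366. Sum = 731.
Total: 273 + 731 + 99 = 1103 days.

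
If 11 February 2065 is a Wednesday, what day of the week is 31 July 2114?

Tuesday

From February 11, 2065 to February 11, 2114: 49 years, of which 11 contain a Feb 29 — 38×365 + 11×366 = 17896 days.
(2100 is not a leap year (divisible by 100 but not 400).)
February 2114: 28 − 11 = 17 days remain (2114 is not a leap year, so February has 28 days).
Then March (31), April (30), May (31), June (30): 31 + 30 + 31 + 30 = 122 days.
July 1–31, 2114: 31 days.
Residual: 170 days.
Total: 18066 days.
18066 mod 7 = 6, so 6 days after Wednesday is Tuesday.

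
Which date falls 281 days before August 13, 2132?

November 6, 2131

Count 281 days before August 13, 2132:
Day-of-year of November 6, 2131: 310.
Day-of-year of August 13, 2132: 226.
2131 has 365 days, so 365 − 310 = 55 days remain in 2131.
Total: 55 + 226 = 281 days.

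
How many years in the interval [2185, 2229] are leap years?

Years divisible by 4 in [2185, 2229]: 2188, 2192, 2196, 2200, 2204, 2208, 2212, 2216, 2220, 2224, 2228.
Of these, 2200 is divisible by 100 but not 400, so not leap.
Leap years: 11 − 1 = 10.

10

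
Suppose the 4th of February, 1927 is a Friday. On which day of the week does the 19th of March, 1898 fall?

Saturday

Count forward from the earlier date (March 19, 1898) to the later (February 4, 1927):
Day-of-year of March 19, 1898: 78.
Day-of-year of February 4, 1927: 35.
1898 has 365 days, so 365 − 78 = 287 days remain in 1898.
Full years 1899–1926: 22 common + 6 leap = 22×365 + 6×366 = 10226 days.
Total: 287 + 10226 + 35 = 10548 days.
10548 mod 7 = 6, so 6 days before Friday is Saturday.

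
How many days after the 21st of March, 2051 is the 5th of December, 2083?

11947

Day-of-year of March 21, 2051: 80.
Day-of-year of December 5, 2083: 339.
2051 has 365 days, so 365 − 80 = 285 days remain in 2051.
Full years 2052–2082: 23 common + 8 leap = 23×365 + 8×366 = 11323 days.
Total: 285 + 11323 + 339 = 11947 days.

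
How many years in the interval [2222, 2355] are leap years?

Years divisible by 4: 2224, 2228, …, 2352 — 33 in all.
Of these, 2300 is divisible by 100 but not 400, so not leap.
Leap years: 33 − 1 = 32.

32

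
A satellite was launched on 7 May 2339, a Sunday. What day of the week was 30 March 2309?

Tuesday

Count forward from the earlier date (March 30, 2309) to the later (May 7, 2339):
Day-of-year of March 30, 2309: 89.
Day-of-year of May 7, 2339: 127.
2309 has 365 days, so 365 − 89 = 276 days remain in 2309.
Full years 2310–2338: 22 common + 7 leap = 22×365 + 7×366 = 10592 days.
Total: 276 + 10592 + 127 = 10995 days.
10995 mod 7 = 5, so 5 days before Sunday is Tuesday.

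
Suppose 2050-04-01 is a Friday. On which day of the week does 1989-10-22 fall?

Sunday

Count forward from the earlier date (October 22, 1989) to the later (April 1, 2050):
Day-of-year of October 22, 1989: 295.
Day-of-year of April 1, 2050: 91.
1989 has 365 days, so 365 − 295 = 70 days remain in 1989.
Full years 1990–2049: 45 common + 15 leap = 45×365 + 15×366 = 21915 days.
Total: 70 + 21915 + 91 = 22076 days.
22076 mod 7 = 5, so 5 days before Friday is Sunday.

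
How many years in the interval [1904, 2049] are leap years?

37

Years divisible by 4: 1904, 1908, …, 2048 — 37 in all.
2000 is divisible by 400, so still leap.
No century exceptions apply. Count: 37.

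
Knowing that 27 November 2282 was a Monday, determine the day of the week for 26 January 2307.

Saturday

From November 27, 2282 to November 27, 2306: 24 years, of which 5 contain a Feb 29 — 19×365 + 5×366 = 8765 days.
(2300 is not a leap year (divisible by 100 but not 400).)
November 2306: 30 − 27 = 3 days remain.
Then December (31): 31 days.
January 1–26, 2307: 26 days.
Residual: 60 days.
Total: 8825 days.
8825 mod 7 = 5, so 5 days after Monday is Saturday.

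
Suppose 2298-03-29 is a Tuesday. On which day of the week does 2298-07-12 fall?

March 2298: 31 − 29 = 2 days remain.
Then April (30), May (31), June (30): 30 + 31 + 30 = 91 days.
July 1–12, 2298: 12 days.
Total: 2 + 91 + 12 = 105 days.
105 is a multiple of 7, so 2298-07-12 falls on the same weekday: Tuesday.

Tuesday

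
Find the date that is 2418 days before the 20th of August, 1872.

the 6th of January, 1866

Count 2418 days before August 20, 1872:
January 6, 1866 → January 6, 1867: 365 days.
January 6, 1867 → January 6, 1868: 365 days.
January 6, 1868 → January 6, 1869: 366 days (1868 is a leap year).
January 6, 1869 → January 6, 1870: 365 days.
January 6, 1870 → January 6, 1871: 365 days.
January 6, 1871 → January 6, 1872: 365 days.
January 1872: 31 − 6 = 25 days remain.
Then February 1872 (29), March (31), April (30), May (31), June (30), July (31): 29 + 31 + 30 + 31 + 30 + 31 = 182 days.
August 1–20, 1872: 20 days.
Residual: 227 days.
Total: 2418 days.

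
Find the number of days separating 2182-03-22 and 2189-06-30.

2657

Day-of-year of March 22, 2182: 81.
Day-of-year of June 30, 2189: 181.
2182 has 365 days, so 365 − 81 = 284 days remain in 2182.
Full years: 2183: 365; 2184: 366; 2185: 365; 2186: 365; 2187: 365; 2188: 366. Sum = 2192.
Total: 284 + 2192 + 181 = 2657 days.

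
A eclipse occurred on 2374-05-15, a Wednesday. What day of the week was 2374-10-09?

May 2374: 31 − 15 = 16 days remain.
Then June (30), July (31), August (31), September (30): 30 + 31 + 31 + 30 = 122 days.
October 1–9, 2374: 9 days.
Total: 16 + 122 + 9 = 147 days.
147 is a multiple of 7, so 2374-10-09 falls on the same weekday: Wednesday.

Wednesday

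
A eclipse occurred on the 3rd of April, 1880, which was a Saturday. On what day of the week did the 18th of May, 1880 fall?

Tuesday

April 1880: 30 − 3 = 27 days remain.
May 1–18, 1880: 18 days.
Total: 27 + 18 = 45 days.
45 mod 7 = 3, so 3 days after Saturday is Tuesday.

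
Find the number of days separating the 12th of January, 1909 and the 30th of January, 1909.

Within January 1909: 30 − 12 = 18 days.

18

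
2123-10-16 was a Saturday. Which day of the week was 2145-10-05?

Day-of-year of October 16, 2123: 289.
Day-of-year of October 5, 2145: 278.
2123 has 365 days, so 365 − 289 = 76 days remain in 2123.
Full years 2124–2144: 15 common + 6 leap = 15×365 + 6×366 = 7671 days.
Total: 76 + 7671 + 278 = 8025 days.
8025 mod 7 = 3, so 3 days after Saturday is Tuesday.

Tuesday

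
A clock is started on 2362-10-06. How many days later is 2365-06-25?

October 6, 2362 → October 6, 2363: 365 days.
October 6, 2363 → October 6, 2364: 366 days (2364 is a leap year).
October 2364: 31 − 6 = 25 days remain.
Then November (30), December (31), January (31), February 2365 (28), March (31), April (30), May (31): 30 + 31 + 31 + 28 + 31 + 30 + 31 = 212 days.
June 1–25, 2365: 25 days.
Residual: 262 days.
Total: 993 days.

993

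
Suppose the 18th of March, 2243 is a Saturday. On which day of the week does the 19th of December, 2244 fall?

March 18, 2243 → March 18, 2244: 366 days (2244 is a leap year).
March 2244: 31 − 18 = 13 days remain.
Then April (30), May (31), June (30), July (31), August (31), September (30), October (31), November (30): 30 + 31 + 30 + 31 + 31 + 30 + 31 + 30 = 244 days.
December 1–19, 2244: 19 days.
Residual: 276 days.
Total: 642 days.
642 mod 7 = 5, so 5 days after Saturday is Thursday.

Thursday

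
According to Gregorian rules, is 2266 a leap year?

No

2266 is not a leap year.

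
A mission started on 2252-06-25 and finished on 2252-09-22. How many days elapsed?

June 2252: 30 − 25 = 5 days remain.
Then July (31), August (31): 31 + 31 = 62 days.
September 1–22, 2252: 22 days.
Total: 5 + 62 + 22 = 89 days.

89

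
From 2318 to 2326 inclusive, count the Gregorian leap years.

Years divisible by 4 in [2318, 2326]: 2320, 2324.
No century exceptions apply. Count: 2.

2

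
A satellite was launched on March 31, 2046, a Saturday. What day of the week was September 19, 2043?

Count forward from the earlier date (September 19, 2043) to the later (March 31, 2046):
September 19, 2043 → September 19, 2044: 366 days (2044 is a leap year).
September 19, 2044 → September 19, 2045: 365 days.
September 2045: 30 − 19 = 11 days remain.
Then October (31), November (30), December (31), January (31), February 2046 (28): 31 + 30 + 31 + 31 + 28 = 151 days.
March 1–31, 2046: 31 days.
Residual: 193 days.
Total: 924 days.
924 is a multiple of 7, so September 19, 2043 falls on the same weekday: Saturday.

Saturday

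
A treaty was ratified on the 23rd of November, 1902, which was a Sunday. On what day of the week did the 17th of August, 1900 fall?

Count forward from the earlier date (August 17, 1900) to the later (November 23, 1902):
Day-of-year of August 17, 1900: 229.
Day-of-year of November 23, 1902: 327.
1900 has 365 days, so 365 − 229 = 136 days remain in 1900.
Full years: 1901: 365. Sum = 365.
Total: 136 + 365 + 327 = 828 days.
828 mod 7 = 2, so 2 days before Sunday is Friday.

Friday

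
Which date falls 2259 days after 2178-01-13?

2184-03-21

Count 2259 days after January 13, 2178:
January 13, 2178 → January 13, 2179: 365 days.
January 13, 2179 → January 13, 2180: 365 days.
January 13, 2180 → January 13, 2181: 366 days (2180 is a leap year).
January 13, 2181 → January 13, 2182: 365 days.
January 13, 2182 → January 13, 2183: 365 days.
January 13, 2183 → January 13, 2184: 365 days.
January 2184: 31 − 13 = 18 days remain.
Then February 2184 (29): 29 days.
March 1–21, 2184: 21 days.
Residual: 68 days.
Total: 2259 days.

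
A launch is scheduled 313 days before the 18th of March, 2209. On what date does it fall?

the 9th of May, 2208

Count 313 days before March 18, 2209:
Day-of-year of May 9, 2208: 130.
Day-of-year of March 18, 2209: 77.
2208 has 366 days, so 366 − 130 = 236 days remain in 2208.
Total: 236 + 77 = 313 days.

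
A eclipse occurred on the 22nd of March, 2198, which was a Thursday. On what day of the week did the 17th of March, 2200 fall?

Monday

March 22, 2198 → March 22, 2199: 365 days.
March 2199: 31 − 22 = 9 days remain.
Then 11 full months totalling 334 days.
March 1–17, 2200: 17 days.
Residual: 360 days.
Total: 725 days.
725 mod 7 = 4, so 4 days after Thursday is Monday.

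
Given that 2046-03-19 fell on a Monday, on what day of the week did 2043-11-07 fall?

Saturday

Count forward from the earlier date (November 7, 2043) to the later (March 19, 2046):
Day-of-year of November 7, 2043: 311.
Day-of-year of March 19, 2046: 78.
2043 has 365 days, so 365 − 311 = 54 days remain in 2043.
Full years: 2044: 366; 2045: 365. Sum = 731.
Total: 54 + 731 + 78 = 863 days.
863 mod 7 = 2, so 2 days before Monday is Saturday.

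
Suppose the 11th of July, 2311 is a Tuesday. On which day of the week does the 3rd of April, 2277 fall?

Tuesday

Count forward from the earlier date (April 3, 2277) to the later (July 11, 2311):
Day-of-year of April 3, 2277: 93.
Day-of-year of July 11, 2311: 192.
2277 has 365 days, so 365 − 93 = 272 days remain in 2277.
Full years 2278–2310: 26 common + 7 leap = 26×365 + 7×366 = 12052 days.
Total: 272 + 12052 + 192 = 12516 days.
12516 is a multiple of 7, so the 3rd of April, 2277 falls on the same weekday: Tuesday.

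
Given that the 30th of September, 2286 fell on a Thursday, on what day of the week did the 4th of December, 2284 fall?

Thursday

Count forward from the earlier date (December 4, 2284) to the later (September 30, 2286):
December 2284: 31 − 4 = 27 days remain.
Then 20 full months totalling 608 days.
September 1–30, 2286: 30 days.
Total: 27 + 608 + 30 = 665 days.
665 is a multiple of 7, so the 4th of December, 2284 falls on the same weekday: Thursday.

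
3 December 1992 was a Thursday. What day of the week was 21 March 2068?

From December 3, 1992 to December 3, 2067: 75 years, of which 18 contain a Feb 29 — 57×365 + 18×366 = 27393 days.
(2000 is a leap year (divisible by 400).)
December 2067: 31 − 3 = 28 days remain.
Then January (31), February 2068 (29): 31 + 29 = 60 days.
March 1–21, 2068: 21 days.
Residual: 109 days.
Total: 27502 days.
27502 mod 7 = 6, so 6 days after Thursday is Wednesday.

Wednesday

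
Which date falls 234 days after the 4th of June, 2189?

the 24th of January, 2190

Count 234 days after June 4, 2189:
June 2189: 30 − 4 = 26 days remain.
Then July (31), August (31), September (30), October (31), November (30), December (31): 31 + 31 + 30 + 31 + 30 + 31 = 184 days.
January 1–24, 2190: 24 days.
Residual: 234 days.
Total: 234 days.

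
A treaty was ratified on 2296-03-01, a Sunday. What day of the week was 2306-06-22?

Friday

From March 1, 2296 to March 1, 2306: 10 years, of which 1 contains a Feb 29 — 9×365 + 1×366 = 3651 days.
(2300 is not a leap year (divisible by 100 but not 400).)
March 2306: 31 − 1 = 30 days remain.
Then April (30), May (31): 30 + 31 = 61 days.
June 1–22, 2306: 22 days.
Residual: 113 days.
Total: 3764 days.
3764 mod 7 = 5, so 5 days after Sunday is Friday.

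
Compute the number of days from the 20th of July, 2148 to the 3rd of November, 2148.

July 2148: 31 − 20 = 11 days remain.
Then August (31), September (30), October (31): 31 + 30 + 31 = 92 days.
November 1–3, 2148: 3 days.
Total: 11 + 92 + 3 = 106 days.

106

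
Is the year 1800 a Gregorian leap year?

1800 is not a leap year (divisible by 100 but not 400).

No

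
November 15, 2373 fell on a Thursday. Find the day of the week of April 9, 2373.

Monday

Count forward from the earlier date (April 9, 2373) to the later (November 15, 2373):
April 2373: 30 − 9 = 21 days remain.
Then May (31), June (30), July (31), August (31), September (30), October (31): 31 + 30 + 31 + 31 + 30 + 31 = 184 days.
November 1–15, 2373: 15 days.
Total: 21 + 184 + 15 = 220 days.
220 mod 7 = 3, so 3 days before Thursday is Monday.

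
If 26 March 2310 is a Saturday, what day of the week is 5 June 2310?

Sunday

March 2310: 31 − 26 = 5 days remain.
Then April (30), May (31): 30 + 31 = 61 days.
June 1–5, 2310: 5 days.
Total: 5 + 61 + 5 = 71 days.
71 mod 7 = 1, so 1 day after Saturday is Sunday.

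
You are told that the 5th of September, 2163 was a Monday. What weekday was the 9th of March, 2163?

Wednesday

Count forward from the earlier date (March 9, 2163) to the later (September 5, 2163):
March 2163: 31 − 9 = 22 days remain.
Then April (30), May (31), June (30), July (31), August (31): 30 + 31 + 30 + 31 + 31 = 153 days.
September 1–5, 2163: 5 days.
Total: 22 + 153 + 5 = 180 days.
180 mod 7 = 5, so 5 days before Monday is Wednesday.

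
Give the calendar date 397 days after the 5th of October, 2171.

the 5th of November, 2172

Count 397 days after October 5, 2171:
Day-of-year of October 5, 2171: 278.
Day-of-year of November 5, 2172: 310.
2171 has 365 days, so 365 − 278 = 87 days remain in 2171.
Total: 87 + 310 = 397 days.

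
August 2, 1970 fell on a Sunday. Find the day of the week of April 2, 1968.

Tuesday

Count forward from the earlier date (April 2, 1968) to the later (August 2, 1970):
April 1968: 30 − 2 = 28 days remain.
Then 27 full months totalling 822 days.
August 1–2, 1970: 2 days.
Total: 28 + 822 + 2 = 852 days.
852 mod 7 = 5, so 5 days before Sunday is Tuesday.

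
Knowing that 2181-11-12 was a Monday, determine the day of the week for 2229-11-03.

Tuesday

From November 12, 2181 to November 12, 2228: 47 years, of which 11 contain a Feb 29 — 36×365 + 11×366 = 17166 days.
(2200 is not a leap year (divisible by 100 but not 400).)
November 2228: 30 − 12 = 18 days remain.
Then 11 full months totalling 335 days.
November 1–3, 2229: 3 days.
Residual: 356 days.
Total: 17522 days.
17522 mod 7 = 1, so 1 day after Monday is Tuesday.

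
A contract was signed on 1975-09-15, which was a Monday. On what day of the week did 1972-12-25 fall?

Monday

Count forward from the earlier date (December 25, 1972) to the later (September 15, 1975):
December 25, 1972 → December 25, 1973: 365 days.
December 25, 1973 → December 25, 1974: 365 days.
December 1974: 31 − 25 = 6 days remain.
Then January (31), February 1975 (28), March (31), April (30), May (31), June (30), July (31), August (31): 31 + 28 + 31 + 30 + 31 + 30 + 31 + 31 = 243 days.
September 1–15, 1975: 15 days.
Residual: 264 days.
Total: 994 days.
994 is a multiple of 7, so 1972-12-25 falls on the same weekday: Monday.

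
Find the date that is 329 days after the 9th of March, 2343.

the 1st of February, 2344

Count 329 days after March 9, 2343:
March 2343: 31 − 9 = 22 days remain.
Then 10 full months totalling 306 days.
February 1, 2344: 1 day (2344 is a leap year).
Residual: 329 days.
Total: 329 days.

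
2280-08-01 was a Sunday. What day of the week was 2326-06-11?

From August 1, 2280 to August 1, 2325: 45 years, of which 10 contain a Feb 29 — 35×365 + 10×366 = 16435 days.
(2300 is not a leap year (divisible by 100 but not 400).)
August 2325: 31 − 1 = 30 days remain.
Then 9 full months totalling 273 days.
June 1–11, 2326: 11 days.
Residual: 314 days.
Total: 16749 days.
16749 mod 7 = 5, so 5 days after Sunday is Friday.

Friday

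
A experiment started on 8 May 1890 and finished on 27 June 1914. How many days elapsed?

8815

From May 8, 1890 to May 8, 1914: 24 years, of which 5 contain a Feb 29 — 19×365 + 5×366 = 8765 days.
(1900 is not a leap year (divisible by 100 but not 400).)
May 1914: 31 − 8 = 23 days remain.
June 1–27, 1914: 27 days.
Residual: 50 days.
Total: 8815 days.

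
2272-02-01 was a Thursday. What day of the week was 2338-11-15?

From February 1, 2272 to February 1, 2338: 66 years, of which 16 contain a Feb 29 — 50×365 + 16×366 = 24106 days.
(2300 is not a leap year (divisible by 100 but not 400).)
February 2338: 28 − 1 = 27 days remain (2338 is not a leap year, so February has 28 days).
Then March (31), April (30), May (31), June (30), July (31), August (31), September (30), October (31): 31 + 30 + 31 + 30 + 31 + 31 + 30 + 31 = 245 days.
November 1–15, 2338: 15 days.
Residual: 287 days.
Total: 24393 days.
24393 mod 7 = 5, so 5 days after Thursday is Tuesday.

Tuesday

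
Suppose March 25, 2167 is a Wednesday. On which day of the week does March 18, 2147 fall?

Saturday

Count forward from the earlier date (March 18, 2147) to the later (March 25, 2167):
Day-of-year of March 18, 2147: 77.
Day-of-year of March 25, 2167: 84.
2147 has 365 days, so 365 − 77 = 288 days remain in 2147.
Full years 2148–2166: 14 common + 5 leap = 14×365 + 5×366 = 6940 days.
Total: 288 + 6940 + 84 = 7312 days.
7312 mod 7 = 4, so 4 days before Wednesday is Saturday.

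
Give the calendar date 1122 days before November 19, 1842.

October 24, 1839

Count 1122 days before November 19, 1842:
October 24, 1839 → October 24, 1840: 366 days (1840 is a leap year).
October 24, 1840 → October 24, 1841: 365 days.
October 24, 1841 → October 24, 1842: 365 days.
October 1842: 31 − 24 = 7 days remain.
November 1–19, 1842: 19 days.
Residual: 26 days.
Total: 1122 days.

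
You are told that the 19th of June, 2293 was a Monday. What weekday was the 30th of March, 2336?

Monday

From June 19, 2293 to June 19, 2335: 42 years, of which 9 contain a Feb 29 — 33×365 + 9×366 = 15339 days.
(2300 is not a leap year (divisible by 100 but not 400).)
June 2335: 30 − 19 = 11 days remain.
Then July (31), August (31), September (30), October (31), November (30), December (31), January (31), February 2336 (29): 31 + 31 + 30 + 31 + 30 + 31 + 31 + 29 = 244 days.
March 1–30, 2336: 30 days.
Residual: 285 days.
Total: 15624 days.
15624 is a multiple of 7, so the 30th of March, 2336 falls on the same weekday: Monday.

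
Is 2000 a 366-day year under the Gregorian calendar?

2000 is a leap year (divisible by 400).

Yes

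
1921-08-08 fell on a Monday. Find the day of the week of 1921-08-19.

Within August 1921: 19 − 8 = 11 days.
11 mod 7 = 4, so 4 days after Monday is Friday.

Friday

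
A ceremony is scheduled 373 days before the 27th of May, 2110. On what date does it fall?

the 19th of May, 2109

Count 373 days before May 27, 2110:
Day-of-year of May 19, 2109: 139.
Day-of-year of May 27, 2110: 147.
2109 has 365 days, so 365 − 139 = 226 days remain in 2109.
Total: 226 + 147 = 373 days.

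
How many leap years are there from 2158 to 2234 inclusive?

18

Years divisible by 4: 2160, 2164, …, 2232 — 19 in all.
Of these, 2200 is divisible by 100 but not 400, so not leap.
Leap years: 19 − 1 = 18.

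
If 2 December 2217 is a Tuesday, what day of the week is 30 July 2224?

Friday

December 2, 2217 → December 2, 2218: 365 days.
December 2, 2218 → December 2, 2219: 365 days.
December 2, 2219 → December 2, 2220: 366 days (2220 is a leap year).
December 2, 2220 → December 2, 2221: 365 days.
December 2, 2221 → December 2, 2222: 365 days.
December 2, 2222 → December 2, 2223: 365 days.
December 2223: 31 − 2 = 29 days remain.
Then January (31), February 2224 (29), March (31), April (30), May (31), June (30): 31 + 29 + 31 + 30 + 31 + 30 = 182 days.
July 1–30, 2224: 30 days.
Residual: 241 days.
Total: 2432 days.
2432 mod 7 = 3, so 3 days after Tuesday is Friday.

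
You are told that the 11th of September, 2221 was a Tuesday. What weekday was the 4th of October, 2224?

Monday

Day-of-year of September 11, 2221: 254.
Day-of-year of October 4, 2224: 278.
2221 has 365 days, so 365 − 254 = 111 days remain in 2221.
Full years: 2222: 365; 2223: 365. Sum = 730.
Total: 111 + 730 + 278 = 1119 days.
1119 mod 7 = 6, so 6 days after Tuesday is Monday.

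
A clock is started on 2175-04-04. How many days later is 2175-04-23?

Within April 2175: 23 − 4 = 19 days.

19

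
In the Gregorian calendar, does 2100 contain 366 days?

No

2100 is not a leap year (divisible by 100 but not 400).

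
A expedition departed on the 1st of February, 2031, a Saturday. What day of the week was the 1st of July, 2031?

February 2031: 28 − 1 = 27 days remain (2031 is not a leap year, so February has 28 days).
Then March (31), April (30), May (31), June (30): 31 + 30 + 31 + 30 = 122 days.
July 1, 2031: 1 day.
Total: 27 + 122 + 1 = 150 days.
150 mod 7 = 3, so 3 days after Saturday is Tuesday.

Tuesday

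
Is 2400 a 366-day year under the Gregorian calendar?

Yes

2400 is a leap year (divisible by 400).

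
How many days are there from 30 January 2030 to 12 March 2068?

13921

From January 30, 2030 to January 30, 2068: 38 years, of which 9 contain a Feb 29 — 29×365 + 9×366 = 13879 days.
January 2068: 31 − 30 = 1 day remains.
Then February 2068 (29): 29 days.
March 1–12, 2068: 12 days.
Residual: 42 days.
Total: 13921 days.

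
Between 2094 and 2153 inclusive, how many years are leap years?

14

Years divisible by 4: 2096, 2100, …, 2152 — 15 in all.
Of these, 2100 is divisible by 100 but not 400, so not leap.
Leap years: 15 − 1 = 14.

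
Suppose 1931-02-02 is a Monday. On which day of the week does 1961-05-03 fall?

From February 2, 1931 to February 2, 1961: 30 years, of which 8 contain a Feb 29 — 22×365 + 8×366 = 10958 days.
February 1961: 28 − 2 = 26 days remain (1961 is not a leap year, so February has 28 days).
Then March (31), April (30): 31 + 30 = 61 days.
May 1–3, 1961: 3 days.
Residual: 90 days.
Total: 11048 days.
11048 mod 7 = 2, so 2 days after Monday is Wednesday.

Wednesday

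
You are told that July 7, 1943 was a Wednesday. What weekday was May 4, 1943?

Tuesday

Count forward from the earlier date (May 4, 1943) to the later (July 7, 1943):
May 1943: 31 − 4 = 27 days remain.
Then June (30): 30 days.
July 1–7, 1943: 7 days.
Total: 27 + 30 + 7 = 64 days.
64 mod 7 = 1, so 1 day before Wednesday is Tuesday.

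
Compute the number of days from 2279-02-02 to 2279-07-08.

February 2279: 28 − 2 = 26 days remain (2279 is not a leap year, so February has 28 days).
Then March (31), April (30), May (31), June (30): 31 + 30 + 31 + 30 = 122 days.
July 1–8, 2279: 8 days.
Total: 26 + 122 + 8 = 156 days.

156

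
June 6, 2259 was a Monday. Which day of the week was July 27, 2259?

Wednesday

June 2259: 30 − 6 = 24 days remain.
July 1–27, 2259: 27 days.
Total: 24 + 27 = 51 days.
51 mod 7 = 2, so 2 days after Monday is Wednesday.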